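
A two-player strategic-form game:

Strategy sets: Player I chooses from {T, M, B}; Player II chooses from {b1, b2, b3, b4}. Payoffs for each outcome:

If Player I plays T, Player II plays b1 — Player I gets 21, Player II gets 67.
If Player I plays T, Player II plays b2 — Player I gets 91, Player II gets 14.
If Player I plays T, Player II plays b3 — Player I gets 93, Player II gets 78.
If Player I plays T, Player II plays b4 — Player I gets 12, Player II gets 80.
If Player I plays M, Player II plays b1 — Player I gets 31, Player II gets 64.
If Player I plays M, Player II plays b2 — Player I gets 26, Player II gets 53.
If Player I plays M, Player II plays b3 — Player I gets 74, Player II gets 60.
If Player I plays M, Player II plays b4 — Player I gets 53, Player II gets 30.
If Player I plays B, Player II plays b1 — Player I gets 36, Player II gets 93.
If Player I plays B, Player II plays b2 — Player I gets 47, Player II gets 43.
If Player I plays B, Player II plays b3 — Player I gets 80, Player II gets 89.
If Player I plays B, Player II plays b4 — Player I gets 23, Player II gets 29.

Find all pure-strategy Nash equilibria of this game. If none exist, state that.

For each player, find the best response to each opponent profile; mutual best responses are the pure NE.
Player I against b1: payoffs 21, 31, 36 → best response B.
Player I against b2: payoffs 91, 26, 47 → best response T.
Player I against b3: payoffs 93, 74, 80 → best response T.
Player I against b4: payoffs 12, 53, 23 → best response M.
Player II against T: payoffs 67, 14, 78, 80 → best response b4.
Player II against M: payoffs 64, 53, 60, 30 → best response b1.
Player II against B: payoffs 93, 43, 89, 29 → best response b1.
Mutual best responses: (B, b1).

Pure NE: (B, b1)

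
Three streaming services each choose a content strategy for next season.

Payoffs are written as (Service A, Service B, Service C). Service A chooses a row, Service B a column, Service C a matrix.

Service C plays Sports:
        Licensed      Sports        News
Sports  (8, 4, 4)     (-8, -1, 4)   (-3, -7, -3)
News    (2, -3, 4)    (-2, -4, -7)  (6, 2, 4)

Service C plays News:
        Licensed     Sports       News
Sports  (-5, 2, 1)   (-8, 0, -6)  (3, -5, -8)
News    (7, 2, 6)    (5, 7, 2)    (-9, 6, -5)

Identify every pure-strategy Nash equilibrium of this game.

The pure Nash equilibria are (Sports, Licensed, Sports); (News, Sports, News); (News, News, Sports).

Check each profile: it is a Nash equilibrium iff no player can strictly gain by switching unilaterally.
(Sports, Licensed, Sports): Service A gets 8, best alternative 2; Service B gets 4, best alternative -1; Service C gets 4, best alternative 1. No profitable deviation — NE.
(Sports, Licensed, News): Service A can switch to News (-5 → 7). Not NE.
(Sports, Sports, Sports): Service A can switch to News (-8 → -2). Not NE.
(Sports, Sports, News): Service A can switch to News (-8 → 5). Not NE.
(Sports, News, Sports): Service A can switch to News (-3 → 6). Not NE.
(Sports, News, News): Service B can switch to Licensed (-5 → 2). Not NE.
(News, Licensed, Sports): Service A can switch to Sports (2 → 8). Not NE.
(News, Licensed, News): Service B can switch to Sports (2 → 7). Not NE.
(News, Sports, Sports): Service B can switch to Licensed (-4 → -3). Not NE.
(News, Sports, News): Service A gets 5, best alternative -8; Service B gets 7, best alternative 6; Service C gets 2, best alternative -7. No profitable deviation — NE.
(News, News, Sports): Service A gets 6, best alternative -3; Service B gets 2, best alternative -3; Service C gets 4, best alternative -5. No profitable deviation — NE.
(News, News, News): Service A can switch to Sports (-9 → 3). Not NE.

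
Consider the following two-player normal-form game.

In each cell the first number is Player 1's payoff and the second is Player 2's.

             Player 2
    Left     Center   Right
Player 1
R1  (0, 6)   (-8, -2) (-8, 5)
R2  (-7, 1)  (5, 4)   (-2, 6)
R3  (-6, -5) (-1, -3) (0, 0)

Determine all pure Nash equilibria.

For each player, find the best response to each opponent profile; mutual best responses are the pure NE.
Player 1 against Left: payoffs 0, -7, -6 → best response R1.
Player 1 against Center: payoffs -8, 5, -1 → best response R2.
Player 1 against Right: payoffs -8, -2, 0 → best response R3.
Player 2 against R1: payoffs 6, -2, 5 → best response Left.
Player 2 against R2: payoffs 1, 4, 6 → best response Right.
Player 2 against R3: payoffs -5, -3, 0 → best response Right.
Mutual best responses: (R1, Left); (R3, Right).

Pure-strategy Nash equilibria: (R1, Left) and (R3, Right)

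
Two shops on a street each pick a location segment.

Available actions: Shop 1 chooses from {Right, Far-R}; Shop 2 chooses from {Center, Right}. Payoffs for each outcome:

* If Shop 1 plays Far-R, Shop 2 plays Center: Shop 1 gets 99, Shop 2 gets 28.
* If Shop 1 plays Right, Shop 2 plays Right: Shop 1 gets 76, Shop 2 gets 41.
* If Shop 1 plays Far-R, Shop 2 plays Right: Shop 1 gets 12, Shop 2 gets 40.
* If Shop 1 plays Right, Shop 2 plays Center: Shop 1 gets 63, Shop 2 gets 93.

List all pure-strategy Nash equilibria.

There is no pure-strategy Nash equilibrium.

(Right, Center): Shop 1 can switch to Far-R (63 → 99). Not NE.
(Right, Right): Shop 2 can switch to Center (41 → 93). Not NE.
(Far-R, Center): Shop 2 can switch to Right (28 → 40). Not NE.
(Far-R, Right): Shop 1 can switch to Right (12 → 76). Not NE.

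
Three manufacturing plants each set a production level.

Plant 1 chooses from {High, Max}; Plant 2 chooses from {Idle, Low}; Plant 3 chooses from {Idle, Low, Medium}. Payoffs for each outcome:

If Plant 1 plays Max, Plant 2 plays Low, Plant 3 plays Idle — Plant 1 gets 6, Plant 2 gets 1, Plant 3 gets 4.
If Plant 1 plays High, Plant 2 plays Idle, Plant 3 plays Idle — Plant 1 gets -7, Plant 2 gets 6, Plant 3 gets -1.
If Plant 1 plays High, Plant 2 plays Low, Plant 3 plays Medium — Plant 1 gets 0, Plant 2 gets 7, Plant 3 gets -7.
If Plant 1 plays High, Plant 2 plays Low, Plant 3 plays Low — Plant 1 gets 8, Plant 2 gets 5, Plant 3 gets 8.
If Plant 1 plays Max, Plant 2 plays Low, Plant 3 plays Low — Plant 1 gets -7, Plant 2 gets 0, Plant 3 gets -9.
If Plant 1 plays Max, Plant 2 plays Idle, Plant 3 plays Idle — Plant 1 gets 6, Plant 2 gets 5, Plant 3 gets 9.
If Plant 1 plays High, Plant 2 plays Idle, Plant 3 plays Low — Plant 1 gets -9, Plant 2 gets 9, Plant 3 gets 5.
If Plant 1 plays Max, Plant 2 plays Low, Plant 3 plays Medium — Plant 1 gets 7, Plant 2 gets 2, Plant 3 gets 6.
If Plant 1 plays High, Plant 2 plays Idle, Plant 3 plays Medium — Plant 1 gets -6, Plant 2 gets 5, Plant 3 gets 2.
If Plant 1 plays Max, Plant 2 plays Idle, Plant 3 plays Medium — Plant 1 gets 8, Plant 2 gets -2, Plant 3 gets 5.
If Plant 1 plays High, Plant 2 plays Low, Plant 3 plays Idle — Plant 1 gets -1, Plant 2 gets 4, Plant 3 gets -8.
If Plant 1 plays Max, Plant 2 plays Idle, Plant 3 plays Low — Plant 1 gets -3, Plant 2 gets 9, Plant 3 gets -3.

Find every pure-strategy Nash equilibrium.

Pure-strategy Nash equilibria: (Max, Idle, Idle), (Max, Low, Medium)

Plant 1 against (Idle, Idle): payoffs -7, 6 → best response Max.
Plant 1 against (Idle, Low): payoffs -9, -3 → best response Max.
Plant 1 against (Idle, Medium): payoffs -6, 8 → best response Max.
Plant 1 against (Low, Idle): payoffs -1, 6 → best response Max.
Plant 1 against (Low, Low): payoffs 8, -7 → best response High.
Plant 1 against (Low, Medium): payoffs 0, 7 → best response Max.
Plant 2 against (High, Idle): payoffs 6, 4 → best response Idle.
Plant 2 against (High, Low): payoffs 9, 5 → best response Idle.
Plant 2 against (High, Medium): payoffs 5, 7 → best response Low.
Plant 2 against (Max, Idle): payoffs 5, 1 → best response Idle.
Plant 2 against (Max, Low): payoffs 9, 0 → best response Idle.
Plant 2 against (Max, Medium): payoffs -2, 2 → best response Low.
Plant 3 against (High, Idle): payoffs -1, 5, 2 → best response Low.
Plant 3 against (High, Low): payoffs -8, 8, -7 → best response Low.
Plant 3 against (Max, Idle): payoffs 9, -3, 5 → best response Idle.
Plant 3 against (Max, Low): payoffs 4, -9, 6 → best response Medium.
Mutual best responses: (Max, Idle, Idle); (Max, Low, Medium).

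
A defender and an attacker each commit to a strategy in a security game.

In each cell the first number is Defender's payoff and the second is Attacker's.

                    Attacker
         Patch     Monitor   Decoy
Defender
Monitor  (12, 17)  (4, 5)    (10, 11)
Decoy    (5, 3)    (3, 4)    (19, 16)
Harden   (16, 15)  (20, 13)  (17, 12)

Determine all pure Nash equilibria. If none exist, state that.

(Decoy, Decoy) and (Harden, Patch)

(Monitor, Patch): Defender can switch to Harden (12 → 16). Not NE.
(Monitor, Monitor): Defender can switch to Harden (4 → 20). Not NE.
(Monitor, Decoy): Defender can switch to Decoy (10 → 19). Not NE.
(Decoy, Patch): Defender can switch to Monitor (5 → 12). Not NE.
(Decoy, Monitor): Defender can switch to Monitor (3 → 4). Not NE.
(Decoy, Decoy): Defender gets 19, best alternative 17; Attacker gets 16, best alternative 4. No profitable deviation — NE.
(Harden, Patch): Defender gets 16, best alternative 12; Attacker gets 15, best alternative 13. No profitable deviation — NE.
(Harden, Monitor): Attacker can switch to Patch (13 → 15). Not NE.
(Harden, Decoy): Defender can switch to Decoy (17 → 19). Not NE.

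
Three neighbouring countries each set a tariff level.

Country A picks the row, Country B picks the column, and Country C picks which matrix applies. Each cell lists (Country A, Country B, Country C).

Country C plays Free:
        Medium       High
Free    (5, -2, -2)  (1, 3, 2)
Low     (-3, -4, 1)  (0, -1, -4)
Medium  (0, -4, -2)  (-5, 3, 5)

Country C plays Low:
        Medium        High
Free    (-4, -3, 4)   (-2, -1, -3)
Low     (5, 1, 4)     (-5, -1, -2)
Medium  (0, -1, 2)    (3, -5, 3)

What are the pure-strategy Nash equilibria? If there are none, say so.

Country A against (Medium, Free): payoffs 5, -3, 0 → best response Free.
Country A against (Medium, Low): payoffs -4, 5, 0 → best response Low.
Country A against (High, Free): payoffs 1, 0, -5 → best response Free.
Country A against (High, Low): payoffs -2, -5, 3 → best response Medium.
Country B against (Free, Free): payoffs -2, 3 → best response High.
Country B against (Free, Low): payoffs -3, -1 → best response High.
Country B against (Low, Free): payoffs -4, -1 → best response High.
Country B against (Low, Low): payoffs 1, -1 → best response Medium.
Country B against (Medium, Free): payoffs -4, 3 → best response High.
Country B against (Medium, Low): payoffs -1, -5 → best response Medium.
Country C against (Free, Medium): payoffs -2, 4 → best response Low.
Country C against (Free, High): payoffs 2, -3 → best response Free.
Country C against (Low, Medium): payoffs 1, 4 → best response Low.
Country C against (Low, High): payoffs -4, -2 → best response Low.
Country C against (Medium, Medium): payoffs -2, 2 → best response Low.
Country C against (Medium, High): payoffs 5, 3 → best response Free.
Mutual best responses: (Free, High, Free); (Low, Medium, Low).

Pure-strategy Nash equilibria: (Free, High, Free) and (Low, Medium, Low)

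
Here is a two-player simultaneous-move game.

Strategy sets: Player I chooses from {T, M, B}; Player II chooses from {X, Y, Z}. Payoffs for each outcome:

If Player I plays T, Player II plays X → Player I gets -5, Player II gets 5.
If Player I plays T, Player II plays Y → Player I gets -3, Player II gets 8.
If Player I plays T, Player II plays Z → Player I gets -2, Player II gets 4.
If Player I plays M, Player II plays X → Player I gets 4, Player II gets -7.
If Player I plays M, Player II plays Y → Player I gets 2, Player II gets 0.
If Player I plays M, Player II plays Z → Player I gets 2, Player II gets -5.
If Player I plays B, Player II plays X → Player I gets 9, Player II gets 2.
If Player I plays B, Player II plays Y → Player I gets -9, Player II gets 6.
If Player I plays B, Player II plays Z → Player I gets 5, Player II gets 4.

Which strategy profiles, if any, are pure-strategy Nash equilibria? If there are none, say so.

(M, Y)

Player I against X: payoffs -5, 4, 9 → best response B.
Player I against Y: payoffs -3, 2, -9 → best response M.
Player I against Z: payoffs -2, 2, 5 → best response B.
Player II against T: payoffs 5, 8, 4 → best response Y.
Player II against M: payoffs -7, 0, -5 → best response Y.
Player II against B: payoffs 2, 6, 4 → best response Y.
Mutual best responses: (M, Y).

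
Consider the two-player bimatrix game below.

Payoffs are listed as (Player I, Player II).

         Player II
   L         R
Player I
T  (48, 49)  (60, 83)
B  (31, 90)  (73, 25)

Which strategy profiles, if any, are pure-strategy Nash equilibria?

No pure-strategy Nash equilibrium.

Player I against L: payoffs 48, 31 → best response T.
Player I against R: payoffs 60, 73 → best response B.
Player II against T: payoffs 49, 83 → best response R.
Player II against B: payoffs 90, 25 → best response L.
No profile is a mutual best response for all players.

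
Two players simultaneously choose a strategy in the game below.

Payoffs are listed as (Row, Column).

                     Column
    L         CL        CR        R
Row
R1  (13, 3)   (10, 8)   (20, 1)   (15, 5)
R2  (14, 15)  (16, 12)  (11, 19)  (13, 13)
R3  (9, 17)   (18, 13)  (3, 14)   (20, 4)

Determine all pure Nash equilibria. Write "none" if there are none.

For each player, find the best response to each opponent profile; mutual best responses are the pure NE.
Row against L: payoffs 13, 14, 9 → best response R2.
Row against CL: payoffs 10, 16, 18 → best response R3.
Row against CR: payoffs 20, 11, 3 → best response R1.
Row against R: payoffs 15, 13, 20 → best response R3.
Column against R1: payoffs 3, 8, 1, 5 → best response CL.
Column against R2: payoffs 15, 12, 19, 13 → best response CR.
Column against R3: payoffs 17, 13, 14, 4 → best response L.
No profile is a mutual best response for all players.

none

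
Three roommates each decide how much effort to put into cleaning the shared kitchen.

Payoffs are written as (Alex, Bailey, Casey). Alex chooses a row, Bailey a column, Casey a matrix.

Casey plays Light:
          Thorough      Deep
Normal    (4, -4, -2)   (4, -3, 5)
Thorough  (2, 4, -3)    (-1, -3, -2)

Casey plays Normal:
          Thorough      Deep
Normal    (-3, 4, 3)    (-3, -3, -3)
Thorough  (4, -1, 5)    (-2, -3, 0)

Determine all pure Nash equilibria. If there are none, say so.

Alex against (Thorough, Light): payoffs 4, 2 → best response Normal.
Alex against (Thorough, Normal): payoffs -3, 4 → best response Thorough.
Alex against (Deep, Light): payoffs 4, -1 → best response Normal.
Alex against (Deep, Normal): payoffs -3, -2 → best response Thorough.
Bailey against (Normal, Light): payoffs -4, -3 → best response Deep.
Bailey against (Normal, Normal): payoffs 4, -3 → best response Thorough.
Bailey against (Thorough, Light): payoffs 4, -3 → best response Thorough.
Bailey against (Thorough, Normal): payoffs -1, -3 → best response Thorough.
Casey against (Normal, Thorough): payoffs -2, 3 → best response Normal.
Casey against (Normal, Deep): payoffs 5, -3 → best response Light.
Casey against (Thorough, Thorough): payoffs -3, 5 → best response Normal.
Casey against (Thorough, Deep): payoffs -2, 0 → best response Normal.
Mutual best responses: (Normal, Deep, Light); (Thorough, Thorough, Normal).

(Normal, Deep, Light); (Thorough, Thorough, Normal)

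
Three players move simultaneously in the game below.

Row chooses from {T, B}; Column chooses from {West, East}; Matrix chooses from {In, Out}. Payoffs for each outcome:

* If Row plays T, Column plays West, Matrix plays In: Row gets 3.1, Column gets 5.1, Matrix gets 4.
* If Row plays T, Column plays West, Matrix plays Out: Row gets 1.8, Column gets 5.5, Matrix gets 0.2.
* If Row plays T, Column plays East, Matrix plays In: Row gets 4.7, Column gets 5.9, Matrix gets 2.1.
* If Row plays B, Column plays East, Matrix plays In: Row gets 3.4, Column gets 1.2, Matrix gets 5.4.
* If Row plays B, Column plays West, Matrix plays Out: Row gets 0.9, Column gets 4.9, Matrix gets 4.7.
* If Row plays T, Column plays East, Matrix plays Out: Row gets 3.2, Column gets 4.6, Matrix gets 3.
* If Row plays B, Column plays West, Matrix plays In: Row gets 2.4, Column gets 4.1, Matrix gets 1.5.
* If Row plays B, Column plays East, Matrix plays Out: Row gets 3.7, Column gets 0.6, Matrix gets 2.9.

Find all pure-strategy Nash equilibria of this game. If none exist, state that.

(T, West, In): Column can switch to East (5.1 → 5.9). Not NE.
(T, West, Out): Matrix can switch to In (0.2 → 4). Not NE.
(T, East, In): Matrix can switch to Out (2.1 → 3). Not NE.
(T, East, Out): Row can switch to B (3.2 → 3.7). Not NE.
(B, West, In): Row can switch to T (2.4 → 3.1). Not NE.
(B, West, Out): Row can switch to T (0.9 → 1.8). Not NE.
(B, East, In): Row can switch to T (3.4 → 4.7). Not NE.
(B, East, Out): Column can switch to West (0.6 → 4.9). Not NE.

No pure-strategy Nash equilibrium.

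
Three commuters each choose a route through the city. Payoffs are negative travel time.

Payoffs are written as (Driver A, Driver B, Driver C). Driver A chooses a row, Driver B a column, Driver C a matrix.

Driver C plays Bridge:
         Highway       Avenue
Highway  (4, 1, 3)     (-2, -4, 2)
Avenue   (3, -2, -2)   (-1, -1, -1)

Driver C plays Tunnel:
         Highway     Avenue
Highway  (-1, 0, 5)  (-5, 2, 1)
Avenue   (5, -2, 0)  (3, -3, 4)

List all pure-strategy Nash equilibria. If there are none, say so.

(Highway, Highway, Bridge): Driver C can switch to Tunnel (3 → 5). Not NE.
(Highway, Highway, Tunnel): Driver A can switch to Avenue (-1 → 5). Not NE.
(Highway, Avenue, Bridge): Driver A can switch to Avenue (-2 → -1). Not NE.
(Highway, Avenue, Tunnel): Driver A can switch to Avenue (-5 → 3). Not NE.
(Avenue, Highway, Bridge): Driver A can switch to Highway (3 → 4). Not NE.
(Avenue, Highway, Tunnel): Driver A gets 5, best alternative -1; Driver B gets -2, best alternative -3; Driver C gets 0, best alternative -2. No profitable deviation — NE.
(Avenue, Avenue, Bridge): Driver C can switch to Tunnel (-1 → 4). Not NE.
(Avenue, Avenue, Tunnel): Driver B can switch to Highway (-3 → -2). Not NE.

Pure NE: (Avenue, Highway, Tunnel)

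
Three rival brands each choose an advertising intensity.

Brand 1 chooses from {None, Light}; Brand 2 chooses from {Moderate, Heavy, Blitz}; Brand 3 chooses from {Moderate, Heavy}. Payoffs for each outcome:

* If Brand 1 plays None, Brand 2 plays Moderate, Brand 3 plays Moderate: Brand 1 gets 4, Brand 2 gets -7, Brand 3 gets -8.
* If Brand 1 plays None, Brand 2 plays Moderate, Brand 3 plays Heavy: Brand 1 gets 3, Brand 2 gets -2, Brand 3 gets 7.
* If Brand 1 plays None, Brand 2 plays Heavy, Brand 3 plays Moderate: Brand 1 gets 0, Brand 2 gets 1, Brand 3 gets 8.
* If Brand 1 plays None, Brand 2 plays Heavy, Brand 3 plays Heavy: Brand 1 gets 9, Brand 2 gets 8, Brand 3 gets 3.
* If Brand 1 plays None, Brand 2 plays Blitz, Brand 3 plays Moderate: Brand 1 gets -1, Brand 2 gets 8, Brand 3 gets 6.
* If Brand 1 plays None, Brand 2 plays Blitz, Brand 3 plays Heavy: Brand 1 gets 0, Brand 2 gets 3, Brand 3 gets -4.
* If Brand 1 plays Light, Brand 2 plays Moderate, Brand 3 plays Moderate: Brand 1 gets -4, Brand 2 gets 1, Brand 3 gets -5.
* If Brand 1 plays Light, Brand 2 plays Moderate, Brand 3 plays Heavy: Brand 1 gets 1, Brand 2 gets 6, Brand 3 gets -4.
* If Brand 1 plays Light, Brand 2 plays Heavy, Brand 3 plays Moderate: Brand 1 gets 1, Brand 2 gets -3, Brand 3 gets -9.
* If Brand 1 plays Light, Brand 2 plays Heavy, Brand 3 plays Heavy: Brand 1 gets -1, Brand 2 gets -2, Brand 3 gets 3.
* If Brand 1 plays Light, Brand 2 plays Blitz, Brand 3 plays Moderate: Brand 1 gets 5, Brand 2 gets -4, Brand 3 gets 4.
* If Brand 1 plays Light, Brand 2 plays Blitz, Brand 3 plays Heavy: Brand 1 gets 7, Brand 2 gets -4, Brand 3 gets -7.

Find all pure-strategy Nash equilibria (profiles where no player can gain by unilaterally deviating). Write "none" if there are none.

No pure-strategy Nash equilibrium.

Brand 1 against (Moderate, Moderate): payoffs 4, -4 → best response None.
Brand 1 against (Moderate, Heavy): payoffs 3, 1 → best response None.
Brand 1 against (Heavy, Moderate): payoffs 0, 1 → best response Light.
Brand 1 against (Heavy, Heavy): payoffs 9, -1 → best response None.
Brand 1 against (Blitz, Moderate): payoffs -1, 5 → best response Light.
Brand 1 against (Blitz, Heavy): payoffs 0, 7 → best response Light.
Brand 2 against (None, Moderate): payoffs -7, 1, 8 → best response Blitz.
Brand 2 against (None, Heavy): payoffs -2, 8, 3 → best response Heavy.
Brand 2 against (Light, Moderate): payoffs 1, -3, -4 → best response Moderate.
Brand 2 against (Light, Heavy): payoffs 6, -2, -4 → best response Moderate.
Brand 3 against (None, Moderate): payoffs -8, 7 → best response Heavy.
Brand 3 against (None, Heavy): payoffs 8, 3 → best response Moderate.
Brand 3 against (None, Blitz): payoffs 6, -4 → best response Moderate.
Brand 3 against (Light, Moderate): payoffs -5, -4 → best response Heavy.
Brand 3 against (Light, Heavy): payoffs -9, 3 → best response Heavy.
Brand 3 against (Light, Blitz): payoffs 4, -7 → best response Moderate.
No profile is a mutual best response for all players.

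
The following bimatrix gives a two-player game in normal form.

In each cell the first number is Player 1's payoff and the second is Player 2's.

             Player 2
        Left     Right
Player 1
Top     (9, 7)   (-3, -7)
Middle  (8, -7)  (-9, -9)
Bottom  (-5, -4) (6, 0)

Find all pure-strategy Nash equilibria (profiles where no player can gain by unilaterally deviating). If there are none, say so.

(Top, Left): Player 1 gets 9, best alternative 8; Player 2 gets 7, best alternative -7. No profitable deviation — NE.
(Top, Right): Player 1 can switch to Bottom (-3 → 6). Not NE.
(Middle, Left): Player 1 can switch to Top (8 → 9). Not NE.
(Middle, Right): Player 1 can switch to Top (-9 → -3). Not NE.
(Bottom, Left): Player 1 can switch to Top (-5 → 9). Not NE.
(Bottom, Right): Player 1 gets 6, best alternative -3; Player 2 gets 0, best alternative -4. No profitable deviation — NE.

Pure-strategy Nash equilibria: (Top, Left) and (Bottom, Right)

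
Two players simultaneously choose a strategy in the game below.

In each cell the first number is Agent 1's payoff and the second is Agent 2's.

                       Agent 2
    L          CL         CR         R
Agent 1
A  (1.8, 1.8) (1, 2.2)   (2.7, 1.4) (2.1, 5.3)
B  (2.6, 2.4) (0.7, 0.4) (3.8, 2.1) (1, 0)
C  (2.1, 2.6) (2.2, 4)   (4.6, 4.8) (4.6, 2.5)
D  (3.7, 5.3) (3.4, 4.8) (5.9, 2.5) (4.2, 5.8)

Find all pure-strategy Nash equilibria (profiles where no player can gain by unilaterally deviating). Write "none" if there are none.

Agent 1 against L: payoffs 1.8, 2.6, 2.1, 3.7 → best response D.
Agent 1 against CL: payoffs 1, 0.7, 2.2, 3.4 → best response D.
Agent 1 against CR: payoffs 2.7, 3.8, 4.6, 5.9 → best response D.
Agent 1 against R: payoffs 2.1, 1, 4.6, 4.2 → best response C.
Agent 2 against A: payoffs 1.8, 2.2, 1.4, 5.3 → best response R.
Agent 2 against B: payoffs 2.4, 0.4, 2.1, 0 → best response L.
Agent 2 against C: payoffs 2.6, 4, 4.8, 2.5 → best response CR.
Agent 2 against D: payoffs 5.3, 4.8, 2.5, 5.8 → best response R.
No profile is a mutual best response for all players.

There is no pure-strategy Nash equilibrium.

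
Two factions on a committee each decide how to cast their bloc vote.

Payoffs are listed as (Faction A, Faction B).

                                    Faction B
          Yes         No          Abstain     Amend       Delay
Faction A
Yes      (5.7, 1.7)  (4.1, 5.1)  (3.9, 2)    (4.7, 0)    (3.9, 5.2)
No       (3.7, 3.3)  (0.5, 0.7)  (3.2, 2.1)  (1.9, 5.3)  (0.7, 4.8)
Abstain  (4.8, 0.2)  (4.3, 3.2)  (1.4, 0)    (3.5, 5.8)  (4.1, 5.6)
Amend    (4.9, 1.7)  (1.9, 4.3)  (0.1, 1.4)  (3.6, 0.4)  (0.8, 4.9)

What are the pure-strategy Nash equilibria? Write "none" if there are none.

Faction A against Yes: payoffs 5.7, 3.7, 4.8, 4.9 → best response Yes.
Faction A against No: payoffs 4.1, 0.5, 4.3, 1.9 → best response Abstain.
Faction A against Abstain: payoffs 3.9, 3.2, 1.4, 0.1 → best response Yes.
Faction A against Amend: payoffs 4.7, 1.9, 3.5, 3.6 → best response Yes.
Faction A against Delay: payoffs 3.9, 0.7, 4.1, 0.8 → best response Abstain.
Faction B against Yes: payoffs 1.7, 5.1, 2, 0, 5.2 → best response Delay.
Faction B against No: payoffs 3.3, 0.7, 2.1, 5.3, 4.8 → best response Amend.
Faction B against Abstain: payoffs 0.2, 3.2, 0, 5.8, 5.6 → best response Amend.
Faction B against Amend: payoffs 1.7, 4.3, 1.4, 0.4, 4.9 → best response Delay.
No profile is a mutual best response for all players.

This game has no pure Nash equilibrium.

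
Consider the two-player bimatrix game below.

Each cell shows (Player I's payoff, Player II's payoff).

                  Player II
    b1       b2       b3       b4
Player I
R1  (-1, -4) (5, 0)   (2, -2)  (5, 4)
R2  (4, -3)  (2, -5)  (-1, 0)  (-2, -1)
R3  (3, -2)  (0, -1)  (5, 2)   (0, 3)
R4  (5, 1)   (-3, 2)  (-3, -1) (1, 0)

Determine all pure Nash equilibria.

(R1, b4)

Player I against b1: payoffs -1, 4, 3, 5 → best response R4.
Player I against b2: payoffs 5, 2, 0, -3 → best response R1.
Player I against b3: payoffs 2, -1, 5, -3 → best response R3.
Player I against b4: payoffs 5, -2, 0, 1 → best response R1.
Player II against R1: payoffs -4, 0, -2, 4 → best response b4.
Player II against R2: payoffs -3, -5, 0, -1 → best response b3.
Player II against R3: payoffs -2, -1, 2, 3 → best response b4.
Player II against R4: payoffs 1, 2, -1, 0 → best response b2.
Mutual best responses: (R1, b4).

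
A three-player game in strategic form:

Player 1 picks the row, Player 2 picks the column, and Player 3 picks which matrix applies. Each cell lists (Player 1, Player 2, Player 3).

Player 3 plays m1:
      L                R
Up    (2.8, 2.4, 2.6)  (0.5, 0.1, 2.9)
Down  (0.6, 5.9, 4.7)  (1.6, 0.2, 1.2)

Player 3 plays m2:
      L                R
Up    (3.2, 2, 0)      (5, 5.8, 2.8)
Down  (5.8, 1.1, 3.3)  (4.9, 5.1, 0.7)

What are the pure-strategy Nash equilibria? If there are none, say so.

Pure NE: (Up, L, m1)

Player 1 against (L, m1): payoffs 2.8, 0.6 → best response Up.
Player 1 against (L, m2): payoffs 3.2, 5.8 → best response Down.
Player 1 against (R, m1): payoffs 0.5, 1.6 → best response Down.
Player 1 against (R, m2): payoffs 5, 4.9 → best response Up.
Player 2 against (Up, m1): payoffs 2.4, 0.1 → best response L.
Player 2 against (Up, m2): payoffs 2, 5.8 → best response R.
Player 2 against (Down, m1): payoffs 5.9, 0.2 → best response L.
Player 2 against (Down, m2): payoffs 1.1, 5.1 → best response R.
Player 3 against (Up, L): payoffs 2.6, 0 → best response m1.
Player 3 against (Up, R): payoffs 2.9, 2.8 → best response m1.
Player 3 against (Down, L): payoffs 4.7, 3.3 → best response m1.
Player 3 against (Down, R): payoffs 1.2, 0.7 → best response m1.
Mutual best responses: (Up, L, m1).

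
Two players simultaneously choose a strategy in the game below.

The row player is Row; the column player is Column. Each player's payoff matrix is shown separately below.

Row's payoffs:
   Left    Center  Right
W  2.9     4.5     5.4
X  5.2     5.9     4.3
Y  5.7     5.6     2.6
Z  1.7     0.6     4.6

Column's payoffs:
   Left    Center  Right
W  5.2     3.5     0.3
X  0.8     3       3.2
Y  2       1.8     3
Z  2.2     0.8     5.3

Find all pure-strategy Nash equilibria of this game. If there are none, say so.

There is no pure-strategy Nash equilibrium.

(W, Left): Row can switch to X (2.9 → 5.2). Not NE.
(W, Center): Row can switch to X (4.5 → 5.9). Not NE.
(W, Right): Column can switch to Left (0.3 → 5.2). Not NE.
(X, Left): Row can switch to Y (5.2 → 5.7). Not NE.
(X, Center): Column can switch to Right (3 → 3.2). Not NE.
(X, Right): Row can switch to W (4.3 → 5.4). Not NE.
(Y, Left): Column can switch to Right (2 → 3). Not NE.
(Y, Center): Row can switch to X (5.6 → 5.9). Not NE.
(Y, Right): Row can switch to W (2.6 → 5.4). Not NE.
(Z, Left): Row can switch to W (1.7 → 2.9). Not NE.
(Z, Center): Row can switch to W (0.6 → 4.5). Not NE.
(Z, Right): Row can switch to W (4.6 → 5.4). Not NE.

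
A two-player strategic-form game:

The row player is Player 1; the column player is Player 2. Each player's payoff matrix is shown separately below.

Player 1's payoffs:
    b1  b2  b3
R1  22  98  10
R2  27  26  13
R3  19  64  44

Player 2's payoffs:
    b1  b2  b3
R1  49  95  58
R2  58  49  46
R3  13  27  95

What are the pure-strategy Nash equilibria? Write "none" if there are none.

(R1, b2), (R2, b1), (R3, b3)

Player 1 against b1: payoffs 22, 27, 19 → best response R2.
Player 1 against b2: payoffs 98, 26, 64 → best response R1.
Player 1 against b3: payoffs 10, 13, 44 → best response R3.
Player 2 against R1: payoffs 49, 95, 58 → best response b2.
Player 2 against R2: payoffs 58, 49, 46 → best response b1.
Player 2 against R3: payoffs 13, 27, 95 → best response b3.
Mutual best responses: (R1, b2); (R2, b1); (R3, b3).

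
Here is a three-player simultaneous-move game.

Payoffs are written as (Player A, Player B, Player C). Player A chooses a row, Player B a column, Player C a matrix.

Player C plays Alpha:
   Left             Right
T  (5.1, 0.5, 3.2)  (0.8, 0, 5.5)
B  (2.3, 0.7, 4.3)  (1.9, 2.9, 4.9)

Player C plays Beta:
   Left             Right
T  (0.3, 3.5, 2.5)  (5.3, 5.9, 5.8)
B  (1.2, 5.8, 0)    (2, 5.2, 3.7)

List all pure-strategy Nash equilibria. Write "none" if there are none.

(T, Left, Alpha) and (T, Right, Beta) and (B, Right, Alpha)

Mark each player's best response to every combination of opponents' strategies; a profile where every player is best-responding is a pure Nash equilibrium.
Player A against (Left, Alpha): payoffs 5.1, 2.3 → best response T.
Player A against (Left, Beta): payoffs 0.3, 1.2 → best response B.
Player A against (Right, Alpha): payoffs 0.8, 1.9 → best response B.
Player A against (Right, Beta): payoffs 5.3, 2 → best response T.
Player B against (T, Alpha): payoffs 0.5, 0 → best response Left.
Player B against (T, Beta): payoffs 3.5, 5.9 → best response Right.
Player B against (B, Alpha): payoffs 0.7, 2.9 → best response Right.
Player B against (B, Beta): payoffs 5.8, 5.2 → best response Left.
Player C against (T, Left): payoffs 3.2, 2.5 → best response Alpha.
Player C against (T, Right): payoffs 5.5, 5.8 → best response Beta.
Player C against (B, Left): payoffs 4.3, 0 → best response Alpha.
Player C against (B, Right): payoffs 4.9, 3.7 → best response Alpha.
Mutual best responses: (T, Left, Alpha); (T, Right, Beta); (B, Right, Alpha).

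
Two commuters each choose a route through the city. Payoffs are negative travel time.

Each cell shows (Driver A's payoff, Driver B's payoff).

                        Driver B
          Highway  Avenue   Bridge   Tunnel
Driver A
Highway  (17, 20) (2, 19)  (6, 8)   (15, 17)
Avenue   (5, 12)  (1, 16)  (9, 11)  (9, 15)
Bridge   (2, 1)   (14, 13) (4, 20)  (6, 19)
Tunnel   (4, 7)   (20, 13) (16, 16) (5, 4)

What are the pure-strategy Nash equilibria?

Driver A against Highway: payoffs 17, 5, 2, 4 → best response Highway.
Driver A against Avenue: payoffs 2, 1, 14, 20 → best response Tunnel.
Driver A against Bridge: payoffs 6, 9, 4, 16 → best response Tunnel.
Driver A against Tunnel: payoffs 15, 9, 6, 5 → best response Highway.
Driver B against Highway: payoffs 20, 19, 8, 17 → best response Highway.
Driver B against Avenue: payoffs 12, 16, 11, 15 → best response Avenue.
Driver B against Bridge: payoffs 1, 13, 20, 19 → best response Bridge.
Driver B against Tunnel: payoffs 7, 13, 16, 4 → best response Bridge.
Mutual best responses: (Highway, Highway); (Tunnel, Bridge).

(Highway, Highway), (Tunnel, Bridge)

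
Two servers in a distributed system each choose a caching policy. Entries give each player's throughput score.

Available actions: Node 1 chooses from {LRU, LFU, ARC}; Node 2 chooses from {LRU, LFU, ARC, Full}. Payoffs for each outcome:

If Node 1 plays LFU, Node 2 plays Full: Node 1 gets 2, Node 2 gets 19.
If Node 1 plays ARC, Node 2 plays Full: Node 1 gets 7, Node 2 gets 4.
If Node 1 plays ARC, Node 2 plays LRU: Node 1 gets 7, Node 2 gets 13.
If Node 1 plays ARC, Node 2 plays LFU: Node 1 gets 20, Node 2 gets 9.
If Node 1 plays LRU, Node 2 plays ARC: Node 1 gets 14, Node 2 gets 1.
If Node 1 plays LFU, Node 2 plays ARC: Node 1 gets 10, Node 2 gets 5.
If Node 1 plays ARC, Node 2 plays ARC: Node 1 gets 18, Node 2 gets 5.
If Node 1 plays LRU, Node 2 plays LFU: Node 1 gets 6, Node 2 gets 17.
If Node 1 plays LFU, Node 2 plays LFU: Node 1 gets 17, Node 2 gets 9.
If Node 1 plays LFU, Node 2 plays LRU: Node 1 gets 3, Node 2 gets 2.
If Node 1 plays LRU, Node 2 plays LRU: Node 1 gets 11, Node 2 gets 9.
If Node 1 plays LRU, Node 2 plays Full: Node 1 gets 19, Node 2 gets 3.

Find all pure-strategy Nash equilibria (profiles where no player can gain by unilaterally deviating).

Check each profile: it is a Nash equilibrium iff no player can strictly gain by switching unilaterally.
(LRU, LRU): Node 2 can switch to LFU (9 → 17). Not NE.
(LRU, LFU): Node 1 can switch to LFU (6 → 17). Not NE.
(LRU, ARC): Node 1 can switch to ARC (14 → 18). Not NE.
(LRU, Full): Node 2 can switch to LRU (3 → 9). Not NE.
(LFU, LRU): Node 1 can switch to LRU (3 → 11). Not NE.
(LFU, LFU): Node 1 can switch to ARC (17 → 20). Not NE.
(LFU, ARC): Node 1 can switch to LRU (10 → 14). Not NE.
(LFU, Full): Node 1 can switch to LRU (2 → 19). Not NE.
(ARC, LRU): Node 1 can switch to LRU (7 → 11). Not NE.
(ARC, LFU): Node 2 can switch to LRU (9 → 13). Not NE.
(The remaining 2 profiles each have a profitable deviation by the same check.)

This game has no pure Nash equilibrium.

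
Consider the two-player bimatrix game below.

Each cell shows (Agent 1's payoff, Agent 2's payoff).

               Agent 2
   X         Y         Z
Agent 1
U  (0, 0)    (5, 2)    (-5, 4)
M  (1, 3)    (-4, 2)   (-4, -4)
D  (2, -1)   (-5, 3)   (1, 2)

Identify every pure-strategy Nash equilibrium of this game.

No pure-strategy Nash equilibrium.

Mark each player's best response to every combination of opponents' strategies; a profile where every player is best-responding is a pure Nash equilibrium.
Agent 1 against X: payoffs 0, 1, 2 → best response D.
Agent 1 against Y: payoffs 5, -4, -5 → best response U.
Agent 1 against Z: payoffs -5, -4, 1 → best response D.
Agent 2 against U: payoffs 0, 2, 4 → best response Z.
Agent 2 against M: payoffs 3, 2, -4 → best response X.
Agent 2 against D: payoffs -1, 3, 2 → best response Y.
No profile is a mutual best response for all players.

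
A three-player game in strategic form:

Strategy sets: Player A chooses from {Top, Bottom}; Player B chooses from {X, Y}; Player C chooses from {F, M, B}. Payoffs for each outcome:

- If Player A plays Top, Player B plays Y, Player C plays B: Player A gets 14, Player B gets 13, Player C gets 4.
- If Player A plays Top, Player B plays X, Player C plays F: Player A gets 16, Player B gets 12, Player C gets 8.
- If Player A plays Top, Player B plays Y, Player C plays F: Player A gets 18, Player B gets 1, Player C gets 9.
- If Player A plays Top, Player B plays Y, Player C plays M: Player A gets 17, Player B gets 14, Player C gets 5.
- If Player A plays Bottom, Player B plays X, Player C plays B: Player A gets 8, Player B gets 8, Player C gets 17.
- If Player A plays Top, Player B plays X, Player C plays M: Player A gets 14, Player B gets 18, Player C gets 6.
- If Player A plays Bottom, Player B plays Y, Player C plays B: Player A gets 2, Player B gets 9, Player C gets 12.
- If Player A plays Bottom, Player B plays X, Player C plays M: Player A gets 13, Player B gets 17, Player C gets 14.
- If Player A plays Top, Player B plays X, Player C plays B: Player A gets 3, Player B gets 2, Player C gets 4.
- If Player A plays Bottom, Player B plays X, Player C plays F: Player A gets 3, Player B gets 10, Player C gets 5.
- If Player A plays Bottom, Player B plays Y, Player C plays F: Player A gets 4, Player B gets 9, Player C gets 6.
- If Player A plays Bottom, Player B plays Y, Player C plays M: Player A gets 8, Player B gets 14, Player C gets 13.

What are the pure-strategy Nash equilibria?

(Top, X, F)

Player A against (X, F): payoffs 16, 3 → best response Top.
Player A against (X, M): payoffs 14, 13 → best response Top.
Player A against (X, B): payoffs 3, 8 → best response Bottom.
Player A against (Y, F): payoffs 18, 4 → best response Top.
Player A against (Y, M): payoffs 17, 8 → best response Top.
Player A against (Y, B): payoffs 14, 2 → best response Top.
Player B against (Top, F): payoffs 12, 1 → best response X.
Player B against (Top, M): payoffs 18, 14 → best response X.
Player B against (Top, B): payoffs 2, 13 → best response Y.
Player B against (Bottom, F): payoffs 10, 9 → best response X.
Player B against (Bottom, M): payoffs 17, 14 → best response X.
Player B against (Bottom, B): payoffs 8, 9 → best response Y.
Player C against (Top, X): payoffs 8, 6, 4 → best response F.
Player C against (Top, Y): payoffs 9, 5, 4 → best response F.
Player C against (Bottom, X): payoffs 5, 14, 17 → best response B.
Player C against (Bottom, Y): payoffs 6, 13, 12 → best response M.
Mutual best responses: (Top, X, F).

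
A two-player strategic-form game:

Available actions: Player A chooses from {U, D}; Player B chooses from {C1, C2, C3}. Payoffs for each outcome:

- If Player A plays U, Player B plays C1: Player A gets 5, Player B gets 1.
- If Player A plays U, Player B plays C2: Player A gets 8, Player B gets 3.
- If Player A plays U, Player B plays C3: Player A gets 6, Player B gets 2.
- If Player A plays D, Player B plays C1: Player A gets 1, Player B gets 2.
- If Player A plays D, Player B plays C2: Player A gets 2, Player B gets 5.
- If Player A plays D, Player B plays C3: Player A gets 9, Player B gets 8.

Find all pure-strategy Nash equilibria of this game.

For each player, find the best response to each opponent profile; mutual best responses are the pure NE.
Player A against C1: payoffs 5, 1 → best response U.
Player A against C2: payoffs 8, 2 → best response U.
Player A against C3: payoffs 6, 9 → best response D.
Player B against U: payoffs 1, 3, 2 → best response C2.
Player B against D: payoffs 2, 5, 8 → best response C3.
Mutual best responses: (U, C2); (D, C3).

Pure-strategy Nash equilibria: (U, C2), (D, C3)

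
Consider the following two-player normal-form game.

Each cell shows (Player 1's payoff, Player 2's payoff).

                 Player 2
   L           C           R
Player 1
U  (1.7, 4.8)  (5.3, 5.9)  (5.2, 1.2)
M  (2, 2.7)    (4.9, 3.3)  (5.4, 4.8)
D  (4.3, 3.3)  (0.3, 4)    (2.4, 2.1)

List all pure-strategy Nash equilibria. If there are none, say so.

(U, L): Player 1 can switch to M (1.7 → 2). Not NE.
(U, C): Player 1 gets 5.3, best alternative 4.9; Player 2 gets 5.9, best alternative 4.8. No profitable deviation — NE.
(U, R): Player 1 can switch to M (5.2 → 5.4). Not NE.
(M, L): Player 1 can switch to D (2 → 4.3). Not NE.
(M, C): Player 1 can switch to U (4.9 → 5.3). Not NE.
(M, R): Player 1 gets 5.4, best alternative 5.2; Player 2 gets 4.8, best alternative 3.3. No profitable deviation — NE.
(D, L): Player 2 can switch to C (3.3 → 4). Not NE.
(D, C): Player 1 can switch to U (0.3 → 5.3). Not NE.
(D, R): Player 1 can switch to U (2.4 → 5.2). Not NE.

(U, C); (M, R)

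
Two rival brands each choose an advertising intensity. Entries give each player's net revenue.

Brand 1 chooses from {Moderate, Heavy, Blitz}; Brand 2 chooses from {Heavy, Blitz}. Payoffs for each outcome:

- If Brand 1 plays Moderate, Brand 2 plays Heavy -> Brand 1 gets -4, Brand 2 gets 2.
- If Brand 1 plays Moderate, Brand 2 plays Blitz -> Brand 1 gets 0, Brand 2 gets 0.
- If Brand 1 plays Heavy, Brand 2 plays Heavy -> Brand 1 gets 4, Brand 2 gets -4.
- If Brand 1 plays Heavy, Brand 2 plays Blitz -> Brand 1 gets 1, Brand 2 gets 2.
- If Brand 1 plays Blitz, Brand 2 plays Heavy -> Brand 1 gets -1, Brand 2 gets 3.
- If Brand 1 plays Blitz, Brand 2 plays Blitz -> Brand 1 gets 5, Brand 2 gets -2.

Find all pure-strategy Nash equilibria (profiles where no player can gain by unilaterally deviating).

none

For each strategy profile, look for a profitable unilateral deviation.
(Moderate, Heavy): Brand 1 can switch to Heavy (-4 → 4). Not NE.
(Moderate, Blitz): Brand 1 can switch to Heavy (0 → 1). Not NE.
(Heavy, Heavy): Brand 2 can switch to Blitz (-4 → 2). Not NE.
(Heavy, Blitz): Brand 1 can switch to Blitz (1 → 5). Not NE.
(Blitz, Heavy): Brand 1 can switch to Heavy (-1 → 4). Not NE.
(Blitz, Blitz): Brand 2 can switch to Heavy (-2 → 3). Not NE.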